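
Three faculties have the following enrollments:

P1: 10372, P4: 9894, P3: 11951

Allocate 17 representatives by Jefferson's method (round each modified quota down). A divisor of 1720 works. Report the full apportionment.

P1 6, P4 5, P3 6

With modified divisor 1720: modified quotas P1 6.030, P4 5.752, P3 6.948.
Rounding down: P1 6, P4 5, P3 6 (total 17).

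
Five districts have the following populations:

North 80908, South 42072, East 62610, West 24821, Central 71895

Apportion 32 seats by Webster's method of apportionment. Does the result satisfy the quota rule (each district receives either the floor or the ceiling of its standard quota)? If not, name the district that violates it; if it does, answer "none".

none

Standard quotas: North 9.171, South 4.769, East 7.097, West 2.814, Central 8.149.
Webster allocation: North 9, South 5, East 7, West 3, Central 8.
Every allocation lies between the lower and upper quota.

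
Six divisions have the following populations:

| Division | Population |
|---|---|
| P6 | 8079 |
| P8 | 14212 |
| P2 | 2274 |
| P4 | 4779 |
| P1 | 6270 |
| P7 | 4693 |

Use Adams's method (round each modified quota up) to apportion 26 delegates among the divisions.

P6 5; P8 9; P2 2; P4 3; P1 4; P7 3

Standard divisor 40307/26 ≈ 1550.269; standard quotas: P6 5.211, P8 9.167, P2 1.467, P4 3.083, P1 4.044, P7 3.027.
Rounding up gives 6, 10, 2, 4, 5, 4 = 31 seats, so the divisor must be adjusted.
With modified divisor 1700: modified quotas P6 4.752, P8 8.360, P2 1.338, P4 2.811, P1 3.688, P7 2.761.
Rounding up: P6 5, P8 9, P2 2, P4 3, P1 4, P7 3 (total 26).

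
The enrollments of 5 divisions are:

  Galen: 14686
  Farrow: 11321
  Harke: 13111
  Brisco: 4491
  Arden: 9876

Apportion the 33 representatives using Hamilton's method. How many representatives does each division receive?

Galen=9, Farrow=7, Harke=8, Brisco=3, Arden=6

Standard divisor: 53485 ÷ 33 ≈ 1620.758.
Standard quotas: Galen 9.0612, Farrow 6.9850, Harke 8.0894, Brisco 2.7709, Arden 6.0934.
Lower quotas: Galen 9, Farrow 6, Harke 8, Brisco 2, Arden 6 (sum 31, leaving 2 seats).
Remainders in descending order: Farrow 0.9850, Brisco 0.7709, Arden 0.0934, Harke 0.0894, Galen 0.0612.
Largest remainders: Farrow, Brisco receive the extra seats.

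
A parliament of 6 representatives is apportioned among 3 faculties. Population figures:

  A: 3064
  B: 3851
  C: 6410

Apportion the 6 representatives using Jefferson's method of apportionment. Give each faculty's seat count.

Standard divisor 13325/6 ≈ 2220.833; standard quotas: A 1.380, B 1.734, C 2.886.
Rounding down gives 1, 1, 2 = 4 seats, so the divisor must be adjusted.
With modified divisor 1800: modified quotas A 1.702, B 2.139, C 3.561.
Rounding down: A 1, B 2, C 3 (total 6).

A=1, B=2, C=3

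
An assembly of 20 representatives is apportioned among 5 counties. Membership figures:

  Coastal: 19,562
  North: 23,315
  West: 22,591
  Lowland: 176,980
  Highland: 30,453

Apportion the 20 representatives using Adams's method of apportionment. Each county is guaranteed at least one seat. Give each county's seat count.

Standard divisor 272901/20 ≈ 13645.05; standard quotas: Coastal 1.434, North 1.709, West 1.656, Lowland 12.970, Highland 2.232.
Rounding up gives 2, 2, 2, 13, 3 = 22 seats, so the divisor must be adjusted.
With modified divisor 15700: modified quotas Coastal 1.246, North 1.485, West 1.439, Lowland 11.273, Highland 1.940.
Rounding up: Coastal 2, North 2, West 2, Lowland 12, Highland 2 (total 20).

Coastal: 2, North: 2, West: 2, Lowland: 12, Highland: 2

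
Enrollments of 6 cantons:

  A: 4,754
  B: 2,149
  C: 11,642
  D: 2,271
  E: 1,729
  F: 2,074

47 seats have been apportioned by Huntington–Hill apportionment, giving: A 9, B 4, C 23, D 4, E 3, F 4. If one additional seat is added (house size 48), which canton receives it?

Priority for the next seat is population ÷ (√(s·(s+1))).
Priorities: A 501.116, B 480.531, C 495.516, D 507.811, E 499.119, F 463.760.
Highest priority: D.

D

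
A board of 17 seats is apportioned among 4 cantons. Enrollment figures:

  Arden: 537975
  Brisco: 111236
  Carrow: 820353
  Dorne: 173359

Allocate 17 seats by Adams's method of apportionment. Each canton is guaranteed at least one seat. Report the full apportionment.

Arden=5, Brisco=2, Carrow=8, Dorne=2

Standard divisor 1642923/17 ≈ 96642.529; standard quotas: Arden 5.567, Brisco 1.151, Carrow 8.489, Dorne 1.794.
Rounding up gives 6, 2, 9, 2 = 19 seats, so the divisor must be adjusted.
With modified divisor 108687: modified quotas Arden 4.950, Brisco 1.023, Carrow 7.548, Dorne 1.595.
Rounding up: Arden 5, Brisco 2, Carrow 8, Dorne 2 (total 17).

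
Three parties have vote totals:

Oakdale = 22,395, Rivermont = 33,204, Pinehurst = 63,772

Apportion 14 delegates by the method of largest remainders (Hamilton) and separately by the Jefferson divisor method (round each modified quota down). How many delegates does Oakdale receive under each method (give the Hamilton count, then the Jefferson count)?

Hamilton: Oakdale 3, Rivermont 4, Pinehurst 7.
Jefferson: Oakdale 2, Rivermont 4, Pinehurst 8.
Oakdale gets 3 under Hamilton and 2 under Jefferson.

3 and 2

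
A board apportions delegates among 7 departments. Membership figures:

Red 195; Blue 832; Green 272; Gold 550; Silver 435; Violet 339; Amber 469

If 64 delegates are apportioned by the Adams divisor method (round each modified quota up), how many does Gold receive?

11

Standard divisor 3092/64 ≈ 48.312; standard quotas: Red 4.036, Blue 17.221, Green 5.630, Gold 11.384, Silver 9.004, Violet 7.017, Amber 9.708.
Rounding up gives 5, 18, 6, 12, 10, 8, 10 = 69 seats, so the divisor must be adjusted.
With modified divisor 51: modified quotas Red 3.824, Blue 16.314, Green 5.333, Gold 10.784, Silver 8.529, Violet 6.647, Amber 9.196.
Rounding up: Red 4, Blue 17, Green 6, Gold 11, Silver 9, Violet 7, Amber 10 (total 64).
Gold receives 11.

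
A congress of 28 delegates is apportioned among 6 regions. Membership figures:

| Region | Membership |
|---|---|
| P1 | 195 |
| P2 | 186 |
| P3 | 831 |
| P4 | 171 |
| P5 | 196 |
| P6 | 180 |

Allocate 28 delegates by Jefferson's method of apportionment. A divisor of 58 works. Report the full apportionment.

With modified divisor 58: modified quotas P1 3.362, P2 3.207, P3 14.328, P4 2.948, P5 3.379, P6 3.103.
Rounding down: P1 3, P2 3, P3 14, P4 2, P5 3, P6 3 (total 28).

P1 3, P2 3, P3 14, P4 2, P5 3, P6 3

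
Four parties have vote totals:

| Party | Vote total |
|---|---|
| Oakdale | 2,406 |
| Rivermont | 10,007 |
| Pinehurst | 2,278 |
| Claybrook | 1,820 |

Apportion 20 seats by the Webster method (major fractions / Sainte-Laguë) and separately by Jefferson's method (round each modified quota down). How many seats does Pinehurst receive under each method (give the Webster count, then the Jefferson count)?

3 and 2

Webster: Oakdale 3, Rivermont 12, Pinehurst 3, Claybrook 2.
Jefferson: Oakdale 3, Rivermont 13, Pinehurst 2, Claybrook 2.
Pinehurst gets 3 under Webster and 2 under Jefferson.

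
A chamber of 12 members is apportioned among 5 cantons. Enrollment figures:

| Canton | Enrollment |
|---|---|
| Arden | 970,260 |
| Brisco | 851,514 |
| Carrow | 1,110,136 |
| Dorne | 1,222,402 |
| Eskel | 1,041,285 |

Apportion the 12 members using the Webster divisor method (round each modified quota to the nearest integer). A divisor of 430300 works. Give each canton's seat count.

With modified divisor 430300: modified quotas Arden 2.255, Brisco 1.979, Carrow 2.580, Dorne 2.841, Eskel 2.420.
Rounding to the nearest integer: Arden 2, Brisco 2, Carrow 3, Dorne 3, Eskel 2 (total 12).

Arden 2, Brisco 2, Carrow 3, Dorne 3, Eskel 2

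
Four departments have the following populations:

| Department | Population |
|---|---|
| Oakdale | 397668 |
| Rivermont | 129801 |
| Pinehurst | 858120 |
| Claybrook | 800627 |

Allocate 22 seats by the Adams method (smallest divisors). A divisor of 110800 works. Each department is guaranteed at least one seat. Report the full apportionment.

Oakdale 4; Rivermont 2; Pinehurst 8; Claybrook 8

With modified divisor 110800: modified quotas Oakdale 3.589, Rivermont 1.171, Pinehurst 7.745, Claybrook 7.226.
Rounding up: Oakdale 4, Rivermont 2, Pinehurst 8, Claybrook 8 (total 22).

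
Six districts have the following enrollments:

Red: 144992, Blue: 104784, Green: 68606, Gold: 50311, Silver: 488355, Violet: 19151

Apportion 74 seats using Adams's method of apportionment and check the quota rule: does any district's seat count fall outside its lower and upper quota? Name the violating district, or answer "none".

Standard quotas: Red 12.245, Blue 8.850, Green 5.794, Gold 4.249, Silver 41.244, Violet 1.617.
Adams allocation: Red 12, Blue 9, Green 6, Gold 5, Silver 40, Violet 2.
Silver has quota 41.244 (lower 41, upper 42) but receives 40 — outside the quota interval.

Silver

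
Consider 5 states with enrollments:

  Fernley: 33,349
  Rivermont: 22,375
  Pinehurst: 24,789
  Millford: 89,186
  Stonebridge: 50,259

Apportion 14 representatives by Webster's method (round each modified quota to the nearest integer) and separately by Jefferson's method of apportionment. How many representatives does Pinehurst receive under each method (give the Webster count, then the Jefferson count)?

Webster: Fernley 2, Rivermont 1, Pinehurst 2, Millford 6, Stonebridge 3.
Jefferson: Fernley 2, Rivermont 1, Pinehurst 1, Millford 7, Stonebridge 3.
Pinehurst gets 2 under Webster and 1 under Jefferson.

2 and 1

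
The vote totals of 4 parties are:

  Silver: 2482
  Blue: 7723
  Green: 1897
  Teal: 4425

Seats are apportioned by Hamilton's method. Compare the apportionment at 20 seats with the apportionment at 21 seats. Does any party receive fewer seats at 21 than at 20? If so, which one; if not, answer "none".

none

At 20 seats: Silver 3, Blue 9, Green 2, Teal 6.
At 21 seats: Silver 3, Blue 10, Green 2, Teal 6.
No party's allocation decreased.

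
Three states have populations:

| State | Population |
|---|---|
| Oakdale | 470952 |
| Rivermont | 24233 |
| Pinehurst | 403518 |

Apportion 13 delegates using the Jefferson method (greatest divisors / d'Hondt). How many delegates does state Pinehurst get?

6

Standard divisor 898703/13 ≈ 69131; standard quotas: Oakdale 6.812, Rivermont 0.351, Pinehurst 5.837.
Rounding down gives 6, 0, 5 = 11 seats, so the divisor must be adjusted.
With modified divisor 63100: modified quotas Oakdale 7.464, Rivermont 0.384, Pinehurst 6.395.
Rounding down: Oakdale 7, Rivermont 0, Pinehurst 6 (total 13).
Pinehurst receives 6.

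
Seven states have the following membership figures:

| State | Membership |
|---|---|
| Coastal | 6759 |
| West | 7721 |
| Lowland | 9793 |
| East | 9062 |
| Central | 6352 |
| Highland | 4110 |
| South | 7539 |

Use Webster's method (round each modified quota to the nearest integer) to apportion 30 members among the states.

Standard divisor 51336/30 ≈ 1711.2; standard quotas: Coastal 3.950, West 4.512, Lowland 5.723, East 5.296, Central 3.712, Highland 2.402, South 4.406.
Rounding to the nearest integer gives Coastal 4, West 5, Lowland 6, East 5, Central 4, Highland 2, South 4 — total 30, matching the house size, so no adjustment is needed.

Coastal 4, West 5, Lowland 6, East 5, Central 4, Highland 2, South 4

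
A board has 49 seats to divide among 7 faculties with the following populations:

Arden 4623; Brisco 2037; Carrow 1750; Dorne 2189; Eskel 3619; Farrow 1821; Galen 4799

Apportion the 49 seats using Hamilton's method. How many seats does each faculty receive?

Total 20838; standard divisor 20838/49 ≈ 425.265.
Standard quotas: Arden 10.871, Brisco 4.790, Carrow 4.115, Dorne 5.147, Eskel 8.510, Farrow 4.282, Galen 11.285.
Lower quotas: Arden 10, Brisco 4, Carrow 4, Dorne 5, Eskel 8, Farrow 4, Galen 11 (sum 46, leaving 3 seats).
Remainders in descending order: Arden 0.871, Brisco 0.790, Eskel 0.510, Galen 0.285, Farrow 0.282, Dorne 0.147, Carrow 0.115.
Largest remainders: Arden, Brisco, Eskel receive the extra seats.

Arden=11, Brisco=5, Carrow=4, Dorne=5, Eskel=9, Farrow=4, Galen=11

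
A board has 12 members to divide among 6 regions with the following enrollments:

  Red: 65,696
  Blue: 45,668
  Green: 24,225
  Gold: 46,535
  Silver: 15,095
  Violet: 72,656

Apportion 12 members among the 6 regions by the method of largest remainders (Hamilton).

The standard divisor is 269875/12 ≈ 22489.583.
Standard quotas: Red 2.9212, Blue 2.0306, Green 1.0772, Gold 2.0692, Silver 0.6712, Violet 3.2307.
Lower quotas: Red 2, Blue 2, Green 1, Gold 2, Silver 0, Violet 3 (sum 10, leaving 2 seats).
Remainders in descending order: Red 0.9212, Silver 0.6712, Violet 0.2307, Green 0.0772, Gold 0.0692, Blue 0.0306.
Largest remainders: Red, Silver receive the extra seats.

Red: 3, Blue: 2, Green: 1, Gold: 2, Silver: 1, Violet: 3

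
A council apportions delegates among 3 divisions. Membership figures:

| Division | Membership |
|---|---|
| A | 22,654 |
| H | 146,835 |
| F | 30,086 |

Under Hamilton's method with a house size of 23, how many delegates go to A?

3

Standard divisor: 199575 ÷ 23 ≈ 8677.174.
Standard quotas: A 2.6108, H 16.9220, F 3.4673.
Lower quotas: A 2, H 16, F 3 (sum 21, leaving 2 seats).
Remainders in descending order: H 0.9220, A 0.6108, F 0.4673.
Largest remainders: H, A receive the extra seats.
A receives 3.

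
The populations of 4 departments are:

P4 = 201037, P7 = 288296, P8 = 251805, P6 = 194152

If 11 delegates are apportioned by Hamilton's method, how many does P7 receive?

Total 935290; standard divisor 935290/11 ≈ 85026.364.
Standard quotas: P4 2.3644, P7 3.3907, P8 2.9615, P6 2.2834.
Lower quotas: P4 2, P7 3, P8 2, P6 2 (sum 9, leaving 2 seats).
Remainders in descending order: P8 0.9615, P7 0.3907, P4 0.3644, P6 0.2834.
The surplus seats go to P8, P7.
P7 receives 4.

4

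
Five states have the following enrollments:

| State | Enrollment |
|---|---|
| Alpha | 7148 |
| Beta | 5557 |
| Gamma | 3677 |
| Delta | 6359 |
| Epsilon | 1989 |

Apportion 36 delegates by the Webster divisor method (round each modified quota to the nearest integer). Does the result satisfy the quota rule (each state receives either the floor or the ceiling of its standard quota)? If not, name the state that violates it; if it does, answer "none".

none

Standard quotas: Alpha 10.405, Beta 8.089, Gamma 5.353, Delta 9.257, Epsilon 2.895.
Webster allocation: Alpha 11, Beta 8, Gamma 5, Delta 9, Epsilon 3.
Every allocation lies between the lower and upper quota.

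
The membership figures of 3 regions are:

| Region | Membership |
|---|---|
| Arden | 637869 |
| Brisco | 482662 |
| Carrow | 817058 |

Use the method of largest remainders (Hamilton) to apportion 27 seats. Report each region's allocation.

Arden 9, Brisco 7, Carrow 11

Standard divisor: 1937589 ÷ 27 ≈ 71762.556.
Standard quotas: Arden 8.8886, Brisco 6.7258, Carrow 11.3856.
Lower quotas: Arden 8, Brisco 6, Carrow 11 (sum 25, leaving 2 seats).
Remainders in descending order: Arden 0.8886, Brisco 0.7258, Carrow 0.3856.
The surplus seats go to Arden, Brisco.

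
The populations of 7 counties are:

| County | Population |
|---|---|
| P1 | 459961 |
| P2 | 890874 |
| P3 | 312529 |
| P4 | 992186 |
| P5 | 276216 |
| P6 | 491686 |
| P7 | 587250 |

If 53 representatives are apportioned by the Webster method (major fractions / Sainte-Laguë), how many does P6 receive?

Standard divisor 4010702/53 ≈ 75673.623; standard quotas: P1 6.078, P2 11.773, P3 4.130, P4 13.111, P5 3.650, P6 6.497, P7 7.760.
Rounding to the nearest integer gives P1 6, P2 12, P3 4, P4 13, P5 4, P6 6, P7 8 — total 53, matching the house size, so no adjustment is needed.
P6 receives 6.

6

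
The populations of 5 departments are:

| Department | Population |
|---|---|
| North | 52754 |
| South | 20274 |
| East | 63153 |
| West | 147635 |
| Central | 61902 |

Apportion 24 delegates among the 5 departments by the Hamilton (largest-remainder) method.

The standard divisor is 345718/24 ≈ 14404.917.
Standard quotas: North 3.6622, South 1.4074, East 4.3841, West 10.2489, Central 4.2973.
Lower quotas: North 3, South 1, East 4, West 10, Central 4 (sum 22, leaving 2 seats).
Remainders in descending order: North 0.6622, South 0.4074, East 0.3841, Central 0.2973, West 0.2489.
Largest remainders: North, South receive the extra seats.

North 4, South 2, East 4, West 10, Central 4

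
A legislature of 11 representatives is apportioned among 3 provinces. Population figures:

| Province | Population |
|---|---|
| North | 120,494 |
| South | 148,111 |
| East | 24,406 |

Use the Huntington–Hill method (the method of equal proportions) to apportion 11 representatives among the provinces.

North: 4, South: 6, East: 1

With divisor 26992: modified quotas North 4.464, South 5.487, East 0.904.
Geometric-mean thresholds: North √(4·5)=4.472, South √(5·6)=5.477, East (min 1).
Each quota rounded against its threshold gives North 4, South 6, East 1 (total 11).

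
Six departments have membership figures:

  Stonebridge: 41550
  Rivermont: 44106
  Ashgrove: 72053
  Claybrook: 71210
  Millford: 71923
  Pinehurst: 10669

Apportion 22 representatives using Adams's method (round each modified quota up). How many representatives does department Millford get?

Standard divisor 311511/22 ≈ 14159.591; standard quotas: Stonebridge 2.934, Rivermont 3.115, Ashgrove 5.089, Claybrook 5.029, Millford 5.079, Pinehurst 0.753.
Rounding up gives 3, 4, 6, 6, 6, 1 = 26 seats, so the divisor must be adjusted.
With modified divisor 16300: modified quotas Stonebridge 2.549, Rivermont 2.706, Ashgrove 4.420, Claybrook 4.369, Millford 4.412, Pinehurst 0.655.
Rounding up: Stonebridge 3, Rivermont 3, Ashgrove 5, Claybrook 5, Millford 5, Pinehurst 1 (total 22).
Millford receives 5.

5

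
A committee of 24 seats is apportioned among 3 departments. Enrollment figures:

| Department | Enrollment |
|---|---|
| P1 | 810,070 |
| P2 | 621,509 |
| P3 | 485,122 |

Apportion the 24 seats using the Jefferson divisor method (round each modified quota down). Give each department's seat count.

Standard divisor 1916701/24 ≈ 79862.542; standard quotas: P1 10.143, P2 7.782, P3 6.074.
Rounding down gives 10, 7, 6 = 23 seats, so the divisor must be adjusted.
With modified divisor 75700: modified quotas P1 10.701, P2 8.210, P3 6.408.
Rounding down: P1 10, P2 8, P3 6 (total 24).

P1=10, P2=8, P3=6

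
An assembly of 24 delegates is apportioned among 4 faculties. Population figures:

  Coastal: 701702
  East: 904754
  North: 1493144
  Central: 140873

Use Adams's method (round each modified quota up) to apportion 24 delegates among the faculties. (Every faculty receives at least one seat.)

Coastal 5; East 7; North 11; Central 1

Standard divisor 3240473/24 ≈ 135019.708; standard quotas: Coastal 5.197, East 6.701, North 11.059, Central 1.043.
Rounding up gives 6, 7, 12, 2 = 27 seats, so the divisor must be adjusted.
With modified divisor 145100: modified quotas Coastal 4.836, East 6.235, North 10.290, Central 0.971.
Rounding up: Coastal 5, East 7, North 11, Central 1 (total 24).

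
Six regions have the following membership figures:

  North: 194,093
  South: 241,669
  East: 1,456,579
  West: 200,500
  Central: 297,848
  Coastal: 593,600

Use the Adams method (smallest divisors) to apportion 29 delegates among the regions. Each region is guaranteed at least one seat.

Standard divisor 2984289/29 ≈ 102906.517; standard quotas: North 1.886, South 2.348, East 14.154, West 1.948, Central 2.894, Coastal 5.768.
Rounding up gives 2, 3, 15, 2, 3, 6 = 31 seats, so the divisor must be adjusted.
With modified divisor 115400: modified quotas North 1.682, South 2.094, East 12.622, West 1.737, Central 2.581, Coastal 5.144.
Rounding up: North 2, South 3, East 13, West 2, Central 3, Coastal 6 (total 29).

North 2; South 3; East 13; West 2; Central 3; Coastal 6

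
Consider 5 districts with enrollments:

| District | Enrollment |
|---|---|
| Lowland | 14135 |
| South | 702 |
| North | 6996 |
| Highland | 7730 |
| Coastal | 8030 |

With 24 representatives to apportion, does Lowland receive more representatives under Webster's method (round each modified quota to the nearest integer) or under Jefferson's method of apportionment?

Webster: Lowland 9, South 0, North 5, Highland 5, Coastal 5.
Jefferson: Lowland 10, South 0, North 4, Highland 5, Coastal 5.
Lowland gets 9 under Webster and 10 under Jefferson.

Jefferson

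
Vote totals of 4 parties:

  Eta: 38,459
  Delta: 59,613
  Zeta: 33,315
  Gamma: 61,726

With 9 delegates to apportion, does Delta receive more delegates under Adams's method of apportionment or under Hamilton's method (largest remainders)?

Hamilton

Adams: Eta 2, Delta 2, Zeta 2, Gamma 3.
Hamilton: Eta 2, Delta 3, Zeta 1, Gamma 3.
Delta gets 2 under Adams and 3 under Hamilton.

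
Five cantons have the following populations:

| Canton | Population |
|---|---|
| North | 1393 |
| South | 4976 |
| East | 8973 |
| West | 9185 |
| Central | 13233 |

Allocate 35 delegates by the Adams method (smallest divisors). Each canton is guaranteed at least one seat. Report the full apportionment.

North=2, South=5, East=8, West=8, Central=12

Standard divisor 37760/35 ≈ 1078.857; standard quotas: North 1.291, South 4.612, East 8.317, West 8.514, Central 12.266.
Rounding up gives 2, 5, 9, 9, 13 = 38 seats, so the divisor must be adjusted.
With modified divisor 1200: modified quotas North 1.161, South 4.147, East 7.478, West 7.654, Central 11.027.
Rounding up: North 2, South 5, East 8, West 8, Central 12 (total 35).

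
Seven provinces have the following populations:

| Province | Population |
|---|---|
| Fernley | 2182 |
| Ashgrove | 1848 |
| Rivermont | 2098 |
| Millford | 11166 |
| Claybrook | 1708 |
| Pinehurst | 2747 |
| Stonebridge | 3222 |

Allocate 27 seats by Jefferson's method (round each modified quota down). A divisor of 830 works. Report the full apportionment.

Fernley 2, Ashgrove 2, Rivermont 2, Millford 13, Claybrook 2, Pinehurst 3, Stonebridge 3

With modified divisor 830: modified quotas Fernley 2.629, Ashgrove 2.227, Rivermont 2.528, Millford 13.453, Claybrook 2.058, Pinehurst 3.310, Stonebridge 3.882.
Rounding down: Fernley 2, Ashgrove 2, Rivermont 2, Millford 13, Claybrook 2, Pinehurst 3, Stonebridge 3 (total 27).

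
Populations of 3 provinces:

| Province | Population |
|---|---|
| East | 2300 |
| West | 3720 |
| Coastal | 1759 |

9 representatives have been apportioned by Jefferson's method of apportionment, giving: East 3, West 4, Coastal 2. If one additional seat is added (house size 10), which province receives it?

Priority for the next seat is population ÷ (current seats + 1).
Priorities: East 575.000, West 744.000, Coastal 586.333.
Highest priority: West.

West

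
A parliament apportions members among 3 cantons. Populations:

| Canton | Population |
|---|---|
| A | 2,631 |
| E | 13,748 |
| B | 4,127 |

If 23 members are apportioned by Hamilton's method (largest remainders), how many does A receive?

3

Standard divisor: 20506 ÷ 23 ≈ 891.565.
Standard quotas: A 2.9510, E 15.4201, B 4.6289.
Lower quotas: A 2, E 15, B 4 (sum 21, leaving 2 seats).
Remainders in descending order: A 0.9510, B 0.6289, E 0.4201.
The surplus seats go to A, B.
A receives 3.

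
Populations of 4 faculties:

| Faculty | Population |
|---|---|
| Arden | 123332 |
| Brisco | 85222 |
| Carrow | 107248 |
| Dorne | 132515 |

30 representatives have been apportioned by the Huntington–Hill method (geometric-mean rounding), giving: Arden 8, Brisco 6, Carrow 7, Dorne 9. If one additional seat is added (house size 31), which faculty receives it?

Arden

Priority for the next seat is population ÷ (√(s·(s+1))).
Priorities: Arden 14534.816, Brisco 13150.040, Carrow 14331.617, Dorne 13968.307.
Highest priority: Arden.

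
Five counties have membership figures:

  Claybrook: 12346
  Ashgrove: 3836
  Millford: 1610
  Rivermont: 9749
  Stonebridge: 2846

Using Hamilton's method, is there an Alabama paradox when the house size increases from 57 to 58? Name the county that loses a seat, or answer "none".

At 57 seats: Claybrook 23, Ashgrove 7, Millford 3, Rivermont 18, Stonebridge 6.
At 58 seats: Claybrook 24, Ashgrove 7, Millford 3, Rivermont 19, Stonebridge 5.
Stonebridge drops from 6 to 5.

Stonebridge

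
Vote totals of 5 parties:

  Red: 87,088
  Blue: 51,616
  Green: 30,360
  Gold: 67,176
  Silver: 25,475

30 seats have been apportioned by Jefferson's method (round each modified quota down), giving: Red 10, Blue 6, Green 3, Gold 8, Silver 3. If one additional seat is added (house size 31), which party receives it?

Red

Priority for the next seat is population ÷ (current seats + 1).
Priorities: Red 7917.091, Blue 7373.714, Green 7590.000, Gold 7464.000, Silver 6368.750.
Highest priority: Red.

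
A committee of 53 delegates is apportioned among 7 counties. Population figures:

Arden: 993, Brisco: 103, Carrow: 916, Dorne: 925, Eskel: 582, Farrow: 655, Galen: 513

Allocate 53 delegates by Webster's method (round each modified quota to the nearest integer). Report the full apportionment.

Arden: 11, Brisco: 1, Carrow: 10, Dorne: 11, Eskel: 7, Farrow: 7, Galen: 6

Standard divisor 4687/53 ≈ 88.434; standard quotas: Arden 11.229, Brisco 1.165, Carrow 10.358, Dorne 10.460, Eskel 6.581, Farrow 7.407, Galen 5.801.
Rounding to the nearest integer gives 11, 1, 10, 10, 7, 7, 6 = 52 seats, so the divisor must be adjusted.
With modified divisor 87.7: modified quotas Arden 11.323, Brisco 1.174, Carrow 10.445, Dorne 10.547, Eskel 6.636, Farrow 7.469, Galen 5.849.
Rounding to the nearest integer: Arden 11, Brisco 1, Carrow 10, Dorne 11, Eskel 7, Farrow 7, Galen 6 (total 53).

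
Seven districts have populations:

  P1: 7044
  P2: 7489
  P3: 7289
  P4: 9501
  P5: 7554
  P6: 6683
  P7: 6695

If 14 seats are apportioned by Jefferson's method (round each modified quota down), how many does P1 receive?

Standard divisor 52255/14 ≈ 3732.5; standard quotas: P1 1.887, P2 2.006, P3 1.953, P4 2.545, P5 2.024, P6 1.790, P7 1.794.
Rounding down gives 1, 2, 1, 2, 2, 1, 1 = 10 seats, so the divisor must be adjusted.
With modified divisor 3300: modified quotas P1 2.135, P2 2.269, P3 2.209, P4 2.879, P5 2.289, P6 2.025, P7 2.029.
Rounding down: P1 2, P2 2, P3 2, P4 2, P5 2, P6 2, P7 2 (total 14).
P1 receives 2.

2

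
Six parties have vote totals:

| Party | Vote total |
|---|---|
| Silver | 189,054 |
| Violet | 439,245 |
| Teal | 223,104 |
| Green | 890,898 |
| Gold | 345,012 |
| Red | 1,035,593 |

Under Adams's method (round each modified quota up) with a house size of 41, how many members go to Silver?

3

Standard divisor 3122906/41 ≈ 76168.439; standard quotas: Silver 2.482, Violet 5.767, Teal 2.929, Green 11.696, Gold 4.530, Red 13.596.
Rounding up gives 3, 6, 3, 12, 5, 14 = 43 seats, so the divisor must be adjusted.
With modified divisor 83600: modified quotas Silver 2.261, Violet 5.254, Teal 2.669, Green 10.657, Gold 4.127, Red 12.387.
Rounding up: Silver 3, Violet 6, Teal 3, Green 11, Gold 5, Red 13 (total 41).
Silver receives 3.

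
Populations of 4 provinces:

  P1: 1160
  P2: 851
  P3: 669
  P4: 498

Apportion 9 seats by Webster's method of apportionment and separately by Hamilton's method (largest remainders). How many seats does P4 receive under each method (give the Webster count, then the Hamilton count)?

Webster: P1 3, P2 3, P3 2, P4 1.
Hamilton: P1 3, P2 2, P3 2, P4 2.
P4 gets 1 under Webster and 2 under Hamilton.

1 and 2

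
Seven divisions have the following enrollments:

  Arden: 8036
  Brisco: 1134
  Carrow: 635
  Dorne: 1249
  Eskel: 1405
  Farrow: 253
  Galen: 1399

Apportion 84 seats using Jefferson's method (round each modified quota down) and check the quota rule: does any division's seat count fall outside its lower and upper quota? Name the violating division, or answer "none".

Standard quotas: Arden 47.837, Brisco 6.750, Carrow 3.780, Dorne 7.435, Eskel 8.364, Farrow 1.506, Galen 8.328.
Jefferson allocation: Arden 50, Brisco 7, Carrow 3, Dorne 7, Eskel 8, Farrow 1, Galen 8.
Arden has quota 47.837 (lower 47, upper 48) but receives 50 — outside the quota interval.

Arden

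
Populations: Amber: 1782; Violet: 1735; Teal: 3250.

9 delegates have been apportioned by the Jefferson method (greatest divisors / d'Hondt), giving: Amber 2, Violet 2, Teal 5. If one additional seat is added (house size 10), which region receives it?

Amber

Priority for the next seat is population ÷ (current seats + 1).
Priorities: Amber 594.000, Violet 578.333, Teal 541.667.
Highest priority: Amber.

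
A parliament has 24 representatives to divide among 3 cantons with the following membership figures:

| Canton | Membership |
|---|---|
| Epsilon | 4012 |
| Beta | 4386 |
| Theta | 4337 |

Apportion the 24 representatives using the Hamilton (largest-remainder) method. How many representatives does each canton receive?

Epsilon 8, Beta 8, Theta 8

Total 12735; standard divisor 12735/24 ≈ 530.625.
Standard quotas: Epsilon 7.561, Beta 8.266, Theta 8.173.
Lower quotas: Epsilon 7, Beta 8, Theta 8 (sum 23, leaving 1 seat).
Remainders in descending order: Epsilon 0.561, Beta 0.266, Theta 0.173.
The surplus seat goes to Epsilon.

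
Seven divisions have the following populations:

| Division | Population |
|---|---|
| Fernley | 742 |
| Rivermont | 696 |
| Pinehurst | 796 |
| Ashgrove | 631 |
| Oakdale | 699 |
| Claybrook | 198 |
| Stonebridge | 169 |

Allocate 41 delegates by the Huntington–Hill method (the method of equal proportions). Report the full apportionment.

With divisor 96: modified quotas Fernley 7.729, Rivermont 7.250, Pinehurst 8.292, Ashgrove 6.573, Oakdale 7.281, Claybrook 2.062, Stonebridge 1.760.
Geometric-mean thresholds: Fernley √(7·8)=7.483, Rivermont √(7·8)=7.483, Pinehurst √(8·9)=8.485, Ashgrove √(6·7)=6.481, Oakdale √(7·8)=7.483, Claybrook √(2·3)=2.449, Stonebridge √(1·2)=1.414.
Each quota rounded against its threshold gives Fernley 8, Rivermont 7, Pinehurst 8, Ashgrove 7, Oakdale 7, Claybrook 2, Stonebridge 2 (total 41).

Fernley 8, Rivermont 7, Pinehurst 8, Ashgrove 7, Oakdale 7, Claybrook 2, Stonebridge 2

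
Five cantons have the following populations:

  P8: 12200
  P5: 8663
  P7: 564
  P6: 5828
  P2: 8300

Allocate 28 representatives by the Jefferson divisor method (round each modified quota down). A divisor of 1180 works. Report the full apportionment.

P8 10, P5 7, P7 0, P6 4, P2 7

With modified divisor 1180: modified quotas P8 10.339, P5 7.342, P7 0.478, P6 4.939, P2 7.034.
Rounding down: P8 10, P5 7, P7 0, P6 4, P2 7 (total 28).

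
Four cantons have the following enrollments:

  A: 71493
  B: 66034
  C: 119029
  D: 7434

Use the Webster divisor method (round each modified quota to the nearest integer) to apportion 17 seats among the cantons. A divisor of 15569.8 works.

With modified divisor 15569.8: modified quotas A 4.592, B 4.241, C 7.645, D 0.477.
Rounding to the nearest integer: A 5, B 4, C 8, D 0 (total 17).

A=5, B=4, C=8, D=0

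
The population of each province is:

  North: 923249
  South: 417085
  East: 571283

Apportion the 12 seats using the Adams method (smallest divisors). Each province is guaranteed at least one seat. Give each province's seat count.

Standard divisor 1911617/12 ≈ 159301.417; standard quotas: North 5.796, South 2.618, East 3.586.
Rounding up gives 6, 3, 4 = 13 seats, so the divisor must be adjusted.
With modified divisor 187500: modified quotas North 4.924, South 2.224, East 3.047.
Rounding up: North 5, South 3, East 4 (total 12).

North 5; South 3; East 4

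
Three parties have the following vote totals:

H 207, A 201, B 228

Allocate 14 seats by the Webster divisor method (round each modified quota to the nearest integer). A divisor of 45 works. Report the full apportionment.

With modified divisor 45: modified quotas H 4.600, A 4.467, B 5.067.
Rounding to the nearest integer: H 5, A 4, B 5 (total 14).

H=5; A=4; B=5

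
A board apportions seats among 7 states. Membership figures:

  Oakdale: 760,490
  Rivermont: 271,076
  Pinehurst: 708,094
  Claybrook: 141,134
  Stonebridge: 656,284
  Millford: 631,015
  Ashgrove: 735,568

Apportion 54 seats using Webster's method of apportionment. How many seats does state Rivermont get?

Standard divisor 3903661/54 ≈ 72290.019; standard quotas: Oakdale 10.520, Rivermont 3.750, Pinehurst 9.795, Claybrook 1.952, Stonebridge 9.078, Millford 8.729, Ashgrove 10.175.
Rounding to the nearest integer gives 11, 4, 10, 2, 9, 9, 10 = 55 seats, so the divisor must be adjusted.
With modified divisor 73300: modified quotas Oakdale 10.375, Rivermont 3.698, Pinehurst 9.660, Claybrook 1.925, Stonebridge 8.953, Millford 8.609, Ashgrove 10.035.
Rounding to the nearest integer: Oakdale 10, Rivermont 4, Pinehurst 10, Claybrook 2, Stonebridge 9, Millford 9, Ashgrove 10 (total 54).
Rivermont receives 4.

4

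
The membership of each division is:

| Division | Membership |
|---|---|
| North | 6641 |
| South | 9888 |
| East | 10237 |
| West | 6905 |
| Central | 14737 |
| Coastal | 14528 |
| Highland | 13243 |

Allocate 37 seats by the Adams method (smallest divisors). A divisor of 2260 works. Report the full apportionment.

With modified divisor 2260: modified quotas North 2.938, South 4.375, East 4.530, West 3.055, Central 6.521, Coastal 6.428, Highland 5.860.
Rounding up: North 3, South 5, East 5, West 4, Central 7, Coastal 7, Highland 6 (total 37).

North=3, South=5, East=5, West=4, Central=7, Coastal=7, Highland=6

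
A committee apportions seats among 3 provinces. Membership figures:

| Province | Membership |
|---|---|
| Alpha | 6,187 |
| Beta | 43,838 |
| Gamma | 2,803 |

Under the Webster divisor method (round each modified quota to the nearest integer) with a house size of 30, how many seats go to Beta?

25

Standard divisor 52828/30 ≈ 1760.933; standard quotas: Alpha 3.513, Beta 24.895, Gamma 1.592.
Rounding to the nearest integer gives 4, 25, 2 = 31 seats, so the divisor must be adjusted.
With modified divisor 1780: modified quotas Alpha 3.476, Beta 24.628, Gamma 1.575.
Rounding to the nearest integer: Alpha 3, Beta 25, Gamma 2 (total 30).
Beta receives 25.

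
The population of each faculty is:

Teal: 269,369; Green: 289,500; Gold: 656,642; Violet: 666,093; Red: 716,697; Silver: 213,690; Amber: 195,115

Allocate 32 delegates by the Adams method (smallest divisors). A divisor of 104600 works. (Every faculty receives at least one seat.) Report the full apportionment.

With modified divisor 104600: modified quotas Teal 2.575, Green 2.768, Gold 6.278, Violet 6.368, Red 6.852, Silver 2.043, Amber 1.865.
Rounding up: Teal 3, Green 3, Gold 7, Violet 7, Red 7, Silver 3, Amber 2 (total 32).

Teal=3, Green=3, Gold=7, Violet=7, Red=7, Silver=3, Amber=2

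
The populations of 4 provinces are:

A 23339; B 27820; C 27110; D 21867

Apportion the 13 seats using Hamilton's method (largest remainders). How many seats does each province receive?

Standard divisor: 100136 ÷ 13 ≈ 7702.769.
Standard quotas: A 3.0299, B 3.6117, C 3.5195, D 2.8388.
Lower quotas: A 3, B 3, C 3, D 2 (sum 11, leaving 2 seats).
Remainders in descending order: D 0.8388, B 0.6117, C 0.5195, A 0.0299.
Largest remainders: D, B receive the extra seats.

A 3; B 4; C 3; D 3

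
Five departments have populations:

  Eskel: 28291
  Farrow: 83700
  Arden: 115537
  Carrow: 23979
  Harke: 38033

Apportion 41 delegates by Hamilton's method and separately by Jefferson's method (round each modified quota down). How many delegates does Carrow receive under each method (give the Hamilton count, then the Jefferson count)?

Hamilton: Eskel 4, Farrow 12, Arden 16, Carrow 4, Harke 5.
Jefferson: Eskel 4, Farrow 12, Arden 17, Carrow 3, Harke 5.
Carrow gets 4 under Hamilton and 3 under Jefferson.

4 and 3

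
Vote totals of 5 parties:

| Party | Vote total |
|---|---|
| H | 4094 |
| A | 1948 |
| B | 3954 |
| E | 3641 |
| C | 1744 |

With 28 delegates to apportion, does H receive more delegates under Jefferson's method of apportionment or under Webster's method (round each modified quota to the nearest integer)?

Jefferson: H 8, A 3, B 7, E 7, C 3.
Webster: H 7, A 4, B 7, E 7, C 3.
H gets 8 under Jefferson and 7 under Webster.

Jefferson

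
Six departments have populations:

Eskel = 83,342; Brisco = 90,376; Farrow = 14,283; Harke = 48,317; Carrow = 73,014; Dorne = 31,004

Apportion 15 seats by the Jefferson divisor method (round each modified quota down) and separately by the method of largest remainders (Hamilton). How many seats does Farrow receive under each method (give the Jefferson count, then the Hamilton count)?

0 and 1

Jefferson: Eskel 4, Brisco 4, Farrow 0, Harke 2, Carrow 4, Dorne 1.
Hamilton: Eskel 4, Brisco 4, Farrow 1, Harke 2, Carrow 3, Dorne 1.
Farrow gets 0 under Jefferson and 1 under Hamilton.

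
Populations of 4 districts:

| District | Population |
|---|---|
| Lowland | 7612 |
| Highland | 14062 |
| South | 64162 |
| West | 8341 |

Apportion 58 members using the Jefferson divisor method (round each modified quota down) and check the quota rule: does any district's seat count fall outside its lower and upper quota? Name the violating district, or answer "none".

Standard quotas: Lowland 4.688, Highland 8.660, South 39.515, West 5.137.
Jefferson allocation: Lowland 4, Highland 8, South 41, West 5.
South has quota 39.515 (lower 39, upper 40) but receives 41 — outside the quota interval.

South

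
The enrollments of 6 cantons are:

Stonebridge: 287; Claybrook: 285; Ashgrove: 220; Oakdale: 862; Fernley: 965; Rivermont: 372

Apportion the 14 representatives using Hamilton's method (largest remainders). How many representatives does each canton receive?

Stonebridge 1; Claybrook 1; Ashgrove 1; Oakdale 4; Fernley 5; Rivermont 2

Standard divisor: 2991 ÷ 14 ≈ 213.643.
Standard quotas: Stonebridge 1.343, Claybrook 1.334, Ashgrove 1.030, Oakdale 4.035, Fernley 4.517, Rivermont 1.741.
Lower quotas: Stonebridge 1, Claybrook 1, Ashgrove 1, Oakdale 4, Fernley 4, Rivermont 1 (sum 12, leaving 2 seats).
Remainders in descending order: Rivermont 0.741, Fernley 0.517, Stonebridge 0.343, Claybrook 0.334, Oakdale 0.035, Ashgrove 0.030.
Largest remainders: Rivermont, Fernley receive the extra seats.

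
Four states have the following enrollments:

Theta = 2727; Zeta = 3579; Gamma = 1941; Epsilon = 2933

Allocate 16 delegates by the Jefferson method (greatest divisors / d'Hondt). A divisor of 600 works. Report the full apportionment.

With modified divisor 600: modified quotas Theta 4.545, Zeta 5.965, Gamma 3.235, Epsilon 4.888.
Rounding down: Theta 4, Zeta 5, Gamma 3, Epsilon 4 (total 16).

Theta 4, Zeta 5, Gamma 3, Epsilon 4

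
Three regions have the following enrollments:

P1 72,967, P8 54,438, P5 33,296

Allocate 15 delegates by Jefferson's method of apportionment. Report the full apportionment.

P1: 7, P8: 5, P5: 3

Standard divisor 160701/15 ≈ 10713.4; standard quotas: P1 6.811, P8 5.081, P5 3.108.
Rounding down gives 6, 5, 3 = 14 seats, so the divisor must be adjusted.
With modified divisor 9800: modified quotas P1 7.446, P8 5.555, P5 3.398.
Rounding down: P1 7, P8 5, P5 3 (total 15).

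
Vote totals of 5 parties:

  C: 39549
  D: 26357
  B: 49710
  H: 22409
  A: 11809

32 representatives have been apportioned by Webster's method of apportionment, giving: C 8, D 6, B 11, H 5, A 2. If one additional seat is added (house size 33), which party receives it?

Priority for the next seat is population ÷ (current seats + 0.5).
Priorities: C 4652.824, D 4054.923, B 4322.609, H 4074.364, A 4723.600.
Highest priority: A.

A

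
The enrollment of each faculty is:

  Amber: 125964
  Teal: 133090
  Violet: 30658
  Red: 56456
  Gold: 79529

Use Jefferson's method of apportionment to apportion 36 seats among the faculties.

Standard divisor 425697/36 ≈ 11824.917; standard quotas: Amber 10.652, Teal 11.255, Violet 2.593, Red 4.774, Gold 6.726.
Rounding down gives 10, 11, 2, 4, 6 = 33 seats, so the divisor must be adjusted.
With modified divisor 11200: modified quotas Amber 11.247, Teal 11.883, Violet 2.737, Red 5.041, Gold 7.101.
Rounding down: Amber 11, Teal 11, Violet 2, Red 5, Gold 7 (total 36).

Amber: 11, Teal: 11, Violet: 2, Red: 5, Gold: 7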